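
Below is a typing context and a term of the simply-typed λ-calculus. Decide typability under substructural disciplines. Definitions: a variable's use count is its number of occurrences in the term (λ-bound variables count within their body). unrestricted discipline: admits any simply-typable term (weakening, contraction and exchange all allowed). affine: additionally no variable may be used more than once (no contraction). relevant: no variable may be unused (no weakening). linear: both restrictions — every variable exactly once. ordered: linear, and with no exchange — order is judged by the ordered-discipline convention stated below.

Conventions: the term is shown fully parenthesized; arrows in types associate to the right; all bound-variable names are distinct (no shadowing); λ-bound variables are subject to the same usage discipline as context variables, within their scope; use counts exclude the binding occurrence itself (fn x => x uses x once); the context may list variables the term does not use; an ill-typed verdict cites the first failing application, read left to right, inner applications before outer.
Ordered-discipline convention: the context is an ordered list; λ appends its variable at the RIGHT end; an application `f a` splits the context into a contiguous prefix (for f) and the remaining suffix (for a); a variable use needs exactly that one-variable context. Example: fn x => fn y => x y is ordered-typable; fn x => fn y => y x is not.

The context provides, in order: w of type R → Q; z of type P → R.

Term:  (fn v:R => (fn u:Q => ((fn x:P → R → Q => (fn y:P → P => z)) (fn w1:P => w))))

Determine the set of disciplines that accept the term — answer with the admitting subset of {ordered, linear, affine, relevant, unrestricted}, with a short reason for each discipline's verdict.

admitting disciplines: affine, unrestricted
variable uses: w: 1, z: 1, v [bound]: 0, u [bound]: 0, x [bound]: 0, y [bound]: 0, w1 [bound]: 0
uses in reading order: z, w
typing: well-typed — term : R → Q → (P → P) → P → R
ordered: ✗ — unused: v, u, x, y, w1 — weakening required
linear: ✗ — unused: v, u, x, y, w1 — weakening required
affine: ✓ — no duplicate uses among w, z, v, u, x, y, w1
relevant: ✗ — unused: v, u, x, y, w1 — weakening required
unrestricted: ✓ — typability at R → Q → (P → P) → P → R is all that's needed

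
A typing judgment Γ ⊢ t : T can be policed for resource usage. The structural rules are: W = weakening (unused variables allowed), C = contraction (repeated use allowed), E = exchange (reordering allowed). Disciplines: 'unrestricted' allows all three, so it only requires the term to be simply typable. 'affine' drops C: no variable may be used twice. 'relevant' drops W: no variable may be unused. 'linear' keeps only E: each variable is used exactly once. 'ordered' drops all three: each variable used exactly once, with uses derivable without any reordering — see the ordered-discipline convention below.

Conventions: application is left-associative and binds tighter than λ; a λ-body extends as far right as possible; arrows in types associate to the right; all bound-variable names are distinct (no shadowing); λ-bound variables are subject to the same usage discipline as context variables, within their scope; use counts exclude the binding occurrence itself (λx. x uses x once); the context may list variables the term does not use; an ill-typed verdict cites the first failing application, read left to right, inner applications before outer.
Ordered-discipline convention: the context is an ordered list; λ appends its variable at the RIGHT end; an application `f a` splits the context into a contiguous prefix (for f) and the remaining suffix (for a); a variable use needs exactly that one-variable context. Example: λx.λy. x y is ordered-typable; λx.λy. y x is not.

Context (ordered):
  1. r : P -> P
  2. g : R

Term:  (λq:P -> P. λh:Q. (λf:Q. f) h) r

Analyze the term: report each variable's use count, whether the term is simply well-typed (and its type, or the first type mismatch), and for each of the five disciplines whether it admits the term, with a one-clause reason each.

counts: r: 1×; g: 0×; q (λ-bound): 0×; h (λ-bound): 1×; f (λ-bound): 1×
order of uses: f, h, r
typing: well-typed at Q -> Q
ordered ✗ (needs weakening: g, q unused)
linear ✗ (needs weakening: g, q unused)
affine ✓ (none of r, g, q, h, f used more than once)
relevant ✗ (needs weakening: g, q unused)
unrestricted ✓ (simply typable at Q -> Q; W, C, E all held)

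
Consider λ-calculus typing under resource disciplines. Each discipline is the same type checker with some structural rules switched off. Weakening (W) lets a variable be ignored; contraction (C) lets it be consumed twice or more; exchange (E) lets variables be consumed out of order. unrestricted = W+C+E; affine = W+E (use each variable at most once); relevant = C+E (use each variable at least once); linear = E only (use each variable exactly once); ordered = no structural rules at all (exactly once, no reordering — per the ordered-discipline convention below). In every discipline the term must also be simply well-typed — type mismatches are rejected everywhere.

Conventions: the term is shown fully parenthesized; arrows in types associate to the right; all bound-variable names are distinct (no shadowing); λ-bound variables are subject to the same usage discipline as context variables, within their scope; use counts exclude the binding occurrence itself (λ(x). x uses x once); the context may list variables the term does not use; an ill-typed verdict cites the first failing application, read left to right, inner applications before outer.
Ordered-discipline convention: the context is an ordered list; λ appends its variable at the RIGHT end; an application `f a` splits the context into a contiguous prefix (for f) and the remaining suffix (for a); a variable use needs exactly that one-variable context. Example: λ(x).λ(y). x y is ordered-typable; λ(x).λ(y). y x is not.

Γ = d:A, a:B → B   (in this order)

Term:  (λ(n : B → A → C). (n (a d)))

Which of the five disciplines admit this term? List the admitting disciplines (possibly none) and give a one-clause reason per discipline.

admitted in: none
variable uses: d ×1, a ×1, n (λ-bound) ×1
left-to-right use order: n, a, d
typing: ill-typed: a function awaiting B gets A
ordered ✗ (the type mismatch rejects it)
linear ✗ (not simply typable)
affine ✗ (fails simple typing)
relevant ✗ (a type mismatch blocks all five)
unrestricted ✗ (the type mismatch rejects it)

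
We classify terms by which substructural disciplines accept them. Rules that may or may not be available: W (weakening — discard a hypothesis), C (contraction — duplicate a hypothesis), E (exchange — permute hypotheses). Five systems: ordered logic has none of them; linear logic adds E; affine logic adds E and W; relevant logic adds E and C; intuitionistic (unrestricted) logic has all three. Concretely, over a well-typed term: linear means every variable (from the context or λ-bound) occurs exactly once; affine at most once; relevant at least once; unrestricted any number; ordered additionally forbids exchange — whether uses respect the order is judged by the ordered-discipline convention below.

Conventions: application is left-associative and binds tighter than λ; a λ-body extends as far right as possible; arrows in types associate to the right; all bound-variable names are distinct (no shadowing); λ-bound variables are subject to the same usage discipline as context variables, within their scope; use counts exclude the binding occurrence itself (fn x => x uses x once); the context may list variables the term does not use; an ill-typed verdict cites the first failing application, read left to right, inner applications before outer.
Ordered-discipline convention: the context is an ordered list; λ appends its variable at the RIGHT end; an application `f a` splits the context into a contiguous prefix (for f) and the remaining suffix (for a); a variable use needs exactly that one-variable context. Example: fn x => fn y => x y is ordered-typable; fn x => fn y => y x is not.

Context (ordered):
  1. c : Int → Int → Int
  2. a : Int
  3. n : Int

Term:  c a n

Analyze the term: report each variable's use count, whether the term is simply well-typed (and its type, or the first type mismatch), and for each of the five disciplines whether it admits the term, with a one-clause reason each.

usage: c=1, a=1, n=1
uses in reading order: c, a, n
typing: ✓ — Int
ordered: ✓, c, a, n once each; derivable with no W/C/E
linear: ✓, c, a, n: one use apiece
affine: ✓, c, a, n: no repeats, contraction unneeded
relevant: ✓, at least one use each (c, a, n)
unrestricted: ✓, well-typed at Int; no restrictions here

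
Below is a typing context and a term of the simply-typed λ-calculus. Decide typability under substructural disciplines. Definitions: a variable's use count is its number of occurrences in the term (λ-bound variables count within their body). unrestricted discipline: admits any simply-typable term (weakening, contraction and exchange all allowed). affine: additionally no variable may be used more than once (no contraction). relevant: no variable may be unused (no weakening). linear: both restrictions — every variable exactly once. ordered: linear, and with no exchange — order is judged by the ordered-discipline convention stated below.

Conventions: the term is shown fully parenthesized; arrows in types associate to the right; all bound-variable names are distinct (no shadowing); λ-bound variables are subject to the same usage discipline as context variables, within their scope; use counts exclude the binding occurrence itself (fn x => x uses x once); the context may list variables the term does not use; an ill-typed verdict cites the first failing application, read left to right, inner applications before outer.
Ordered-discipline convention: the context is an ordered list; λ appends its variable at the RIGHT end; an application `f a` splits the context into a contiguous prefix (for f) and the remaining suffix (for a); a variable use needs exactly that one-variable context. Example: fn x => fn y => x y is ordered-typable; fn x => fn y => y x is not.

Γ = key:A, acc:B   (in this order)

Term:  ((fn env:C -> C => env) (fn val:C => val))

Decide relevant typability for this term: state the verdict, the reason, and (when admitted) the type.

no — unused: key, acc — weakening required
use counts: key ×0, acc ×0, env [bound] ×1, val [bound] ×1
order of uses: env, val
typing: ✓ — C -> C
across the five disciplines: ordered ✗; linear ✗; affine ✓; relevant ✗; unrestricted ✓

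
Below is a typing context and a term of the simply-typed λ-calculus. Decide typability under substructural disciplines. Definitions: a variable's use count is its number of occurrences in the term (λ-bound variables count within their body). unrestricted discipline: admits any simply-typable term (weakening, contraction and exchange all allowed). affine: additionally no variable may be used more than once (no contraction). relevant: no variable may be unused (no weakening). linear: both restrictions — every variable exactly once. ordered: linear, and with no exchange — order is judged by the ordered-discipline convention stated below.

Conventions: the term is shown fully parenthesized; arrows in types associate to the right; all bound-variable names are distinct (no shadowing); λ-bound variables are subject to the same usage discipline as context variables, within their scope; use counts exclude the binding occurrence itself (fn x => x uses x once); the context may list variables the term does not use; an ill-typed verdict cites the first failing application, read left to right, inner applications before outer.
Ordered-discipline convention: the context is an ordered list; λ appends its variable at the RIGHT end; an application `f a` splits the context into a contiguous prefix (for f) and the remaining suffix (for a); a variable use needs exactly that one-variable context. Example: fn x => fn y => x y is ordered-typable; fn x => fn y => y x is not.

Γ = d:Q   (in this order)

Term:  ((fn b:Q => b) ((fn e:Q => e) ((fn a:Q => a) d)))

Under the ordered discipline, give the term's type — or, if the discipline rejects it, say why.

term : Q
variable uses: d: 1, b (bound): 1, e (bound): 1, a (bound): 1
uses in reading order: b, e, a, d
typing: well-typed — term : Q
across the five disciplines: ordered ✓, linear ✓, affine ✓, relevant ✓, unrestricted ✓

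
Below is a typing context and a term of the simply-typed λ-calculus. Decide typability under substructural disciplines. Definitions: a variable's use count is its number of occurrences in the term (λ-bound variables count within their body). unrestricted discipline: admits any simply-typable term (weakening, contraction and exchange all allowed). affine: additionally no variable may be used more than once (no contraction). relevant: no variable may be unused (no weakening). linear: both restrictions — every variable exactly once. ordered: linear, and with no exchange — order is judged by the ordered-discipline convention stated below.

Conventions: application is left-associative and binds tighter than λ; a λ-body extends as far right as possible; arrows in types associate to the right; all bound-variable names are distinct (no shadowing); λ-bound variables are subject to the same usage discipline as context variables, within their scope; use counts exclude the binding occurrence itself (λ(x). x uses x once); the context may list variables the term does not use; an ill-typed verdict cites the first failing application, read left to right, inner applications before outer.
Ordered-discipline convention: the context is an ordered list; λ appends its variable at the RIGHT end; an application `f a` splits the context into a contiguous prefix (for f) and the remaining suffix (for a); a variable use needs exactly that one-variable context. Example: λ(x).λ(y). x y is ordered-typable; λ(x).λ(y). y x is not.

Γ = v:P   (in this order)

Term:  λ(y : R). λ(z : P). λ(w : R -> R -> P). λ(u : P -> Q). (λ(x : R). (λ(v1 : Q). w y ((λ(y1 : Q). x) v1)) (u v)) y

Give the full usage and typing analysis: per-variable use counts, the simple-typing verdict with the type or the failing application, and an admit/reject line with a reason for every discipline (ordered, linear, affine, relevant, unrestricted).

usage: v ×1; y [bound] ×2; z [bound] ×0; w [bound] ×1; u [bound] ×1; x [bound] ×1; v1 [bound] ×1; y1 [bound] ×0
uses in reading order: w, y, x, v1, u, v, y
typing: well-typed — term : R -> P -> (R -> R -> P) -> (P -> Q) -> P
ordered: ✗ — needs contraction — y ×2; z, y1 never used (weakening)
linear: ✗ — needs contraction — y ×2; z, y1 never used (weakening)
affine: ✗ — needs contraction — y ×2
relevant: ✗ — z, y1 never used (weakening)
unrestricted: ✓ — well-typed at R -> P -> (R -> R -> P) -> (P -> Q) -> P; no restrictions here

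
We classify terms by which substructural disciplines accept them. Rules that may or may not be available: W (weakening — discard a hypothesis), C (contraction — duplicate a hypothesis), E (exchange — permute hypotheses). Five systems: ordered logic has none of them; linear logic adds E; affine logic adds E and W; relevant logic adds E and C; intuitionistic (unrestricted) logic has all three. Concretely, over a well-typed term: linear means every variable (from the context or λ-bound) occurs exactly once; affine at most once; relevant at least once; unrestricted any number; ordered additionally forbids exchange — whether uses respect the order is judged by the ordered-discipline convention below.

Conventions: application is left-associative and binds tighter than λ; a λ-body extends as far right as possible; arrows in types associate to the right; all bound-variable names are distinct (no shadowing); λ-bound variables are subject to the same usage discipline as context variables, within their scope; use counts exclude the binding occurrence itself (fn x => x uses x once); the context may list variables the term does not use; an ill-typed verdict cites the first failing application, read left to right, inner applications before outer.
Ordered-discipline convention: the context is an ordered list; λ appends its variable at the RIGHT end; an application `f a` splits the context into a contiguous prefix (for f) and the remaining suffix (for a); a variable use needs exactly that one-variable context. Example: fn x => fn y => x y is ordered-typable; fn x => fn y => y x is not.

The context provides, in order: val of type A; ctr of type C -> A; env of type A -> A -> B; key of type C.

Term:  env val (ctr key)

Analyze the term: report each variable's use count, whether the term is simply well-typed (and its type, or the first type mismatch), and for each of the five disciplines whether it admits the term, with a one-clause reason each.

usage: val ×1, ctr ×1, env ×1, key ×1
uses in reading order: env, val, ctr, key
typing: ✓ — B
ordered: ✗ — no contiguous prefix/suffix split fits env, val, ctr, key
linear: ✓ — single use per variable (val, ctr, env, key)
affine: ✓ — no duplicate uses among val, ctr, env, key
relevant: ✓ — every one of val, ctr, env, key appears
unrestricted: ✓ — well-typed at B; no restrictions here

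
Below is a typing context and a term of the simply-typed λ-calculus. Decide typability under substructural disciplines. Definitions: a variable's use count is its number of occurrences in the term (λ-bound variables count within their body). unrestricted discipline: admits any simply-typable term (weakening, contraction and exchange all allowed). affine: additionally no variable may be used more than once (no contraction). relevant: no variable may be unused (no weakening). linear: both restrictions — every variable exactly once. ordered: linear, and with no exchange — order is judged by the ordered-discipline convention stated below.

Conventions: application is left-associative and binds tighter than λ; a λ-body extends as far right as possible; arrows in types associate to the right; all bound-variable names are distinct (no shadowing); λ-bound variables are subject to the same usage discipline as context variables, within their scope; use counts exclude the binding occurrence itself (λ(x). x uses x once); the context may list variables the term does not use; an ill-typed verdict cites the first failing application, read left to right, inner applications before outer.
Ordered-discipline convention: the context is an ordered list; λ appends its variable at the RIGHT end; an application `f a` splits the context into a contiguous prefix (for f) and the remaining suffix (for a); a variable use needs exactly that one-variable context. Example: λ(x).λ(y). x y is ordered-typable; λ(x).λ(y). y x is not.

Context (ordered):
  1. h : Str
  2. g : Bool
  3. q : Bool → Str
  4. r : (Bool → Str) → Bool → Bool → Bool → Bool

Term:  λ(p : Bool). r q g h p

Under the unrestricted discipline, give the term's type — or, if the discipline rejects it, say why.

not well-typed under unrestricted — fails simple typing
use counts: h: 1; g: 1; q: 1; r: 1; p (λ-bound): 1
use order (left to right): r, q, g, h, p
typing: ill-typed: a function awaiting Bool gets Str
summary: ordered ✗, linear ✗, affine ✗, relevant ✗, unrestricted ✗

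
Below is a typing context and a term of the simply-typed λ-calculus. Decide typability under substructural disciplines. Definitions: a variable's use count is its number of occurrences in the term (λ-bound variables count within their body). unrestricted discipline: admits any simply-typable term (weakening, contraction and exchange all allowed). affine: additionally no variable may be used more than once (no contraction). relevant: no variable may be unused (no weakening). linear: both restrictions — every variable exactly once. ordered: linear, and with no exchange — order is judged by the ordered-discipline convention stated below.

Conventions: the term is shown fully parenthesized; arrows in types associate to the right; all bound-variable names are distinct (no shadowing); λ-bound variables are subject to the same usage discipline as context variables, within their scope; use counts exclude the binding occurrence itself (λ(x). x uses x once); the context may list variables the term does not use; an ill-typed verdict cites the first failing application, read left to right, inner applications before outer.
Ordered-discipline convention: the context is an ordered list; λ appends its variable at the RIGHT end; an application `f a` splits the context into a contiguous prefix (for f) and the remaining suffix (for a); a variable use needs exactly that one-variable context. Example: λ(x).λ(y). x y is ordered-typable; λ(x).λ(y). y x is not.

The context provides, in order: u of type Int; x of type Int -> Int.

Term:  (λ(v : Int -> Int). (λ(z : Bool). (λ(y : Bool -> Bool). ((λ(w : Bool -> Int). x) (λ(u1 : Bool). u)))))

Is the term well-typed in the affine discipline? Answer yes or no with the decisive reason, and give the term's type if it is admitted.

yes — u, x, v, z, y, w, u1: no repeats, contraction unneeded; term : (Int -> Int) -> Bool -> (Bool -> Bool) -> Int -> Int
usage: u ×1; x ×1; v (λ-bound) ×0; z (λ-bound) ×0; y (λ-bound) ×0; w (λ-bound) ×0; u1 (λ-bound) ×0
order of uses: x, u
typing: the term checks, with type (Int -> Int) -> Bool -> (Bool -> Bool) -> Int -> Int
all disciplines: ordered ✗; linear ✗; affine ✓; relevant ✗; unrestricted ✓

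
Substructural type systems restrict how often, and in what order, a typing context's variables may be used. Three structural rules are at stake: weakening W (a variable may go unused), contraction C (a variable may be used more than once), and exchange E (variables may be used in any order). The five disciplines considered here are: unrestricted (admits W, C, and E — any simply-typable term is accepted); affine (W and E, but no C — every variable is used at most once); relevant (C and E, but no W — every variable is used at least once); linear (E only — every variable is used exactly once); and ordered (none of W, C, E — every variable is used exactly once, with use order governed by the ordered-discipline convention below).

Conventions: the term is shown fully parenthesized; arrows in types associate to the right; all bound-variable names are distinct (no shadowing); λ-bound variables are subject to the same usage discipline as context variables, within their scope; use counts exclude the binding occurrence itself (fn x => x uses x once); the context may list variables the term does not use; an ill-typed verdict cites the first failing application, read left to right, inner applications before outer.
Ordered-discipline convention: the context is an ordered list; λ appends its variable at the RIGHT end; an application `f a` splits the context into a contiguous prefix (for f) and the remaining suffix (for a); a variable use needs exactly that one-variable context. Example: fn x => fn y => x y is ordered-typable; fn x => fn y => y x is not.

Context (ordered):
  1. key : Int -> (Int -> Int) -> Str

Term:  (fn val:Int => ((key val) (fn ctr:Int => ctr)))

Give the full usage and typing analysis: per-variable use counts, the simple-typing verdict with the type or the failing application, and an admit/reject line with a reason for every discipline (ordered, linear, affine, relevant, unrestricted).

variable uses: key: 1×; val [bound]: 1×; ctr [bound]: 1×
uses in reading order: key, val, ctr
typing: ✓ — Int -> Str
ordered: ✓ — single-use (key, val, ctr), ordered derivation ok
linear: ✓ — exactly-once usage across key, val, ctr
affine: ✓ — none of key, val, ctr used more than once
relevant: ✓ — every one of key, val, ctr appears
unrestricted: ✓ — simply typable at Int -> Str; W, C, E all held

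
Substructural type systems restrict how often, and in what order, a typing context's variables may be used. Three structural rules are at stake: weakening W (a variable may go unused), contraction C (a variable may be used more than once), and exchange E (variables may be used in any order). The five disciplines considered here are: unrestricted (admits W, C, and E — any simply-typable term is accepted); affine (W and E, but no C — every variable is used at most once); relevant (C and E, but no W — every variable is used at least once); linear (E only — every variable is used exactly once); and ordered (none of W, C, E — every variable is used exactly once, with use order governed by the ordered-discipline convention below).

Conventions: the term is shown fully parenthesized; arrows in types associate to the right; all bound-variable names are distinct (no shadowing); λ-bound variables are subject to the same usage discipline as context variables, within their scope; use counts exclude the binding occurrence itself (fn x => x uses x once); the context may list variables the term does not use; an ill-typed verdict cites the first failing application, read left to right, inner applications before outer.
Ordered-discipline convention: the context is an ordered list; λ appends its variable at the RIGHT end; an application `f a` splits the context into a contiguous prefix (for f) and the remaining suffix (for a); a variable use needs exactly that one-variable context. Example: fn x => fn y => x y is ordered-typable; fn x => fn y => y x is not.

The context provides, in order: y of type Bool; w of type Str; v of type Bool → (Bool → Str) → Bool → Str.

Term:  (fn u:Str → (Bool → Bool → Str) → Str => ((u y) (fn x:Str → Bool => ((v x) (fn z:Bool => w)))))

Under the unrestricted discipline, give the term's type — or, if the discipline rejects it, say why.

not well-typed under unrestricted — the type mismatch rejects it
usage: y: 1; w: 1; v: 1; u (bound): 1; x (bound): 1; z (bound): 0
use order (left to right): u, y, v, x, w
typing: ill-typed: an application expects Str but receives Bool
per-discipline verdicts: ordered ✗ | linear ✗ | affine ✗ | relevant ✗ | unrestricted ✗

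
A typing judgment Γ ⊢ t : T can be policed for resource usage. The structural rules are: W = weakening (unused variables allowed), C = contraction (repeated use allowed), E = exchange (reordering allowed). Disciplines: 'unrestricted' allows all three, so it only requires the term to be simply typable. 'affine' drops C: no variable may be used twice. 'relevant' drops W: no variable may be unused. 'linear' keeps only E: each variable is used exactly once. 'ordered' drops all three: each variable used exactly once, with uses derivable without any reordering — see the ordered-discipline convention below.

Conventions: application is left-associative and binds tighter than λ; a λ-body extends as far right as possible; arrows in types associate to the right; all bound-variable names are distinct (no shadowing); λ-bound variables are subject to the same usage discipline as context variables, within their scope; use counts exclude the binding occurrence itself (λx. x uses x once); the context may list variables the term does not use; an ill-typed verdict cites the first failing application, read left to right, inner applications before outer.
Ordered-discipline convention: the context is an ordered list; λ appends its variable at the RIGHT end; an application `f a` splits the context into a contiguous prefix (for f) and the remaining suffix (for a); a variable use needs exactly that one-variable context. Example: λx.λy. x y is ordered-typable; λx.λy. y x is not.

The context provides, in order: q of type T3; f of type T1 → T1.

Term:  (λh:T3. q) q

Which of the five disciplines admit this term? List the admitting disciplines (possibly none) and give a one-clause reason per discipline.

admitting disciplines: unrestricted
counts: q: 2×; f: 0×; h [bound]: 0×
order of uses: q, q
typing: ✓ — T3
ordered: ✗ — repeated use of q ×2; needs weakening: f, h unused
linear: ✗ — repeated use of q ×2; needs weakening: f, h unused
affine: ✗ — repeated use of q ×2
relevant: ✗ — needs weakening: f, h unused
unrestricted: ✓ — simply typable at T3; W, C, E all held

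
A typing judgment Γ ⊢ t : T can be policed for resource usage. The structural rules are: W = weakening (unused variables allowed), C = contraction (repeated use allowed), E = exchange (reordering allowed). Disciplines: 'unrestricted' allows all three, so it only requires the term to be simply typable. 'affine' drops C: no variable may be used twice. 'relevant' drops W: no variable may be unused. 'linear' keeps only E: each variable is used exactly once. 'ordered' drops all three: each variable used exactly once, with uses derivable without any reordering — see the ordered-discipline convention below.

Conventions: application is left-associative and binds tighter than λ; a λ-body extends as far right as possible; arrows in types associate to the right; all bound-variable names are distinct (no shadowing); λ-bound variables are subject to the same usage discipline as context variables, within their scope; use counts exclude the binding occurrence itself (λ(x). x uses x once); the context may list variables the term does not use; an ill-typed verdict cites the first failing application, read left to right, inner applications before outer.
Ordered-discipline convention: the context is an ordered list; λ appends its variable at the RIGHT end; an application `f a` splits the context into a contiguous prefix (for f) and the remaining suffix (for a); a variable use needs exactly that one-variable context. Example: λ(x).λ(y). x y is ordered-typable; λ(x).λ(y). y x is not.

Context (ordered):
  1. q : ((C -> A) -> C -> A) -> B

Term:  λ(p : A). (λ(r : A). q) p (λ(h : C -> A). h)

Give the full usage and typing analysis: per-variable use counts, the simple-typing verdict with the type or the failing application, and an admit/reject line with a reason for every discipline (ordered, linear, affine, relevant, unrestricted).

use counts: q=1; p (λ-bound)=1; r (λ-bound)=0; h (λ-bound)=1
uses in reading order: q, p, h
typing: ✓ — A -> B
ordered: ✗ — r never used (weakening)
linear: ✗ — r never used (weakening)
affine: ✓ — at most one use each (q, p, r, h)
relevant: ✗ — r never used (weakening)
unrestricted: ✓ — type-checks (A -> B) and nothing is barred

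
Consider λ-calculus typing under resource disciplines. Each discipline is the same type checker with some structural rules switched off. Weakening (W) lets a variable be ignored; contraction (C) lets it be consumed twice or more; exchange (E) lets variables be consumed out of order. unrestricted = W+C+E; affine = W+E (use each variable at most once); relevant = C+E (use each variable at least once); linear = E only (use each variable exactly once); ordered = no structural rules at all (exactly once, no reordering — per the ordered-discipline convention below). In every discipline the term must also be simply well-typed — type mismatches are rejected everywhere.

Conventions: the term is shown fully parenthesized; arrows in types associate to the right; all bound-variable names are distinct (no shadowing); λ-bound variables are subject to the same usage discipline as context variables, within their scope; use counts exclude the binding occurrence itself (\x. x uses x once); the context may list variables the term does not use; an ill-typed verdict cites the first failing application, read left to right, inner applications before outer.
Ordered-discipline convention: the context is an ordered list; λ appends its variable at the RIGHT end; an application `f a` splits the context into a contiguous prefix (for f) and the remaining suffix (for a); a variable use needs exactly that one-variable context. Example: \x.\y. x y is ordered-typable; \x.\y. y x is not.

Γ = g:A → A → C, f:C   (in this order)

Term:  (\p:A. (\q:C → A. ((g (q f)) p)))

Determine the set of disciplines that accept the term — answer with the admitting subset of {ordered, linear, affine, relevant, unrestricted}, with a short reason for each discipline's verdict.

accepted by: linear, affine, relevant, unrestricted
counts: g: 1×; f: 1×; p (bound): 1×; q (bound): 1×
use order (left to right): g, q, f, p
typing: ✓ — A → (C → A) → C
ordered: ✗, needs exchange: uses follow g, q, f, p
linear: ✓, exactly-once usage across g, f, p, q
affine: ✓, at most one use each (g, f, p, q)
relevant: ✓, none of g, f, p, q goes unused
unrestricted: ✓, simply typable at A → (C → A) → C; W, C, E all held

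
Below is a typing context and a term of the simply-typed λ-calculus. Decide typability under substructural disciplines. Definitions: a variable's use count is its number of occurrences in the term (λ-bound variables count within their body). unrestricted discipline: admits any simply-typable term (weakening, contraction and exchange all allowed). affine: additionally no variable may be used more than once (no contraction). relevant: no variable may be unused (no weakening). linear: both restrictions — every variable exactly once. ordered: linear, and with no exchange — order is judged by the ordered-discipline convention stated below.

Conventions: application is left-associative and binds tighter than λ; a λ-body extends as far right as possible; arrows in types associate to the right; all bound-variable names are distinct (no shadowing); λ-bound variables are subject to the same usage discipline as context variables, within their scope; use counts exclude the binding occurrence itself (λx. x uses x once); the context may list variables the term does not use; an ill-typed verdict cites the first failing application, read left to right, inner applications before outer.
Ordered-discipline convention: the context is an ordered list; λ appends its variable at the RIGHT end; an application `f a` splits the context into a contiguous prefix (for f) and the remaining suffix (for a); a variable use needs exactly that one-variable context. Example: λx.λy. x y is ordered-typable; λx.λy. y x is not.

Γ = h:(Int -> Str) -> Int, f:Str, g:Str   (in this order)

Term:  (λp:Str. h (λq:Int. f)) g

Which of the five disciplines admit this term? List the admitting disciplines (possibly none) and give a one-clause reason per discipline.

admitted by: affine, unrestricted
counts: h=1; f=1; g=1; p (λ-bound)=0; q (λ-bound)=0
use order (left to right): h, f, g
typing: ✓ — Int
ordered: ✗ — p, q never used (weakening)
linear: ✗ — p, q never used (weakening)
affine: ✓ — none of h, f, g, p, q used more than once
relevant: ✗ — p, q never used (weakening)
unrestricted: ✓ — typability at Int is all that's needed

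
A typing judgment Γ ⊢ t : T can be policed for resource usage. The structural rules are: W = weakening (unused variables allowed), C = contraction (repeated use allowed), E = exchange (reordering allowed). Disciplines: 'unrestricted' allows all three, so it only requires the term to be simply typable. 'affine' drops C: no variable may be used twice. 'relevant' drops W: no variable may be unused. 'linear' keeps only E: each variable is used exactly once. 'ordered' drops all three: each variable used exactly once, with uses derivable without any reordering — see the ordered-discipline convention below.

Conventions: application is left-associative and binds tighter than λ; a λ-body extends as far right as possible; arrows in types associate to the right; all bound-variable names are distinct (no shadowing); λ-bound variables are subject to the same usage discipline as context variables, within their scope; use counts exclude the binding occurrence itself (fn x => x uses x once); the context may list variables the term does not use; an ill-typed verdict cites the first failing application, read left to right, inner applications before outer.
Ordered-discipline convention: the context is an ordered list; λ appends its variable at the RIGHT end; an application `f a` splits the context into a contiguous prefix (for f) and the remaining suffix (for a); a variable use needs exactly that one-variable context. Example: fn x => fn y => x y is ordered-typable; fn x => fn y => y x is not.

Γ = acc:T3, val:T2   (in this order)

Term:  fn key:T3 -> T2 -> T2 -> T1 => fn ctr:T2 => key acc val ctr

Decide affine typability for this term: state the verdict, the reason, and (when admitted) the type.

yes — acc, val, key, ctr: no repeats, contraction unneeded; term : (T3 -> T2 -> T2 -> T1) -> T2 -> T1
use counts: acc=1, val=1, key (λ-bound)=1, ctr (λ-bound)=1
order of uses: key, acc, val, ctr
typing: well-typed — term : (T3 -> T2 -> T2 -> T1) -> T2 -> T1
summary: ordered ✗; linear ✓; affine ✓; relevant ✓; unrestricted ✓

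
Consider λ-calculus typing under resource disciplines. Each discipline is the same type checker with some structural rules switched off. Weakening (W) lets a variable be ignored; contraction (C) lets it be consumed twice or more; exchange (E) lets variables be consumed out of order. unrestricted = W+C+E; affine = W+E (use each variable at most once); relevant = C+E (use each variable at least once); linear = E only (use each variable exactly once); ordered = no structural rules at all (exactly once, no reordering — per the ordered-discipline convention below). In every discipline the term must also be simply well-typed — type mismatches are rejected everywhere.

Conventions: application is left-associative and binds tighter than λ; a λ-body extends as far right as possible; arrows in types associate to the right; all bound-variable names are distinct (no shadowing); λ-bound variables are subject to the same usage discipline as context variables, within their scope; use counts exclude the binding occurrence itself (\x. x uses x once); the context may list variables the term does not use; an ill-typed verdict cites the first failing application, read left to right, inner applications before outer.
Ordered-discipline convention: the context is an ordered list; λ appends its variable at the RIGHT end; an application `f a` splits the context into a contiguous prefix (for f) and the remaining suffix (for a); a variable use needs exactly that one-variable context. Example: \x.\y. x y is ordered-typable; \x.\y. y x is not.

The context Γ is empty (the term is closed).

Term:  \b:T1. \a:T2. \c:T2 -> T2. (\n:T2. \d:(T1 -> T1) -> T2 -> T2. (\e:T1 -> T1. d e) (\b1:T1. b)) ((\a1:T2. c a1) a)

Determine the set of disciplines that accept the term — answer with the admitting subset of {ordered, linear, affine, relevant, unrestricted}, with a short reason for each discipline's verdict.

admitted in: affine, unrestricted
counts: b (bound)=1; a (bound)=1; c (bound)=1; n (bound)=0; d (bound)=1; e (bound)=1; b1 (bound)=0; a1 (bound)=1
left-to-right use order: d, e, b, c, a1, a
typing: well-typed — term : T1 -> T2 -> (T2 -> T2) -> ((T1 -> T1) -> T2 -> T2) -> T2 -> T2
ordered: ✗, unused: n, b1 — weakening required
linear: ✗, unused: n, b1 — weakening required
affine: ✓, no duplicate uses among b, a, c, n, d, e, b1, a1
relevant: ✗, unused: n, b1 — weakening required
unrestricted: ✓, well-typed at T1 -> T2 -> (T2 -> T2) -> ((T1 -> T1) -> T2 -> T2) -> T2 -> T2; no restrictions here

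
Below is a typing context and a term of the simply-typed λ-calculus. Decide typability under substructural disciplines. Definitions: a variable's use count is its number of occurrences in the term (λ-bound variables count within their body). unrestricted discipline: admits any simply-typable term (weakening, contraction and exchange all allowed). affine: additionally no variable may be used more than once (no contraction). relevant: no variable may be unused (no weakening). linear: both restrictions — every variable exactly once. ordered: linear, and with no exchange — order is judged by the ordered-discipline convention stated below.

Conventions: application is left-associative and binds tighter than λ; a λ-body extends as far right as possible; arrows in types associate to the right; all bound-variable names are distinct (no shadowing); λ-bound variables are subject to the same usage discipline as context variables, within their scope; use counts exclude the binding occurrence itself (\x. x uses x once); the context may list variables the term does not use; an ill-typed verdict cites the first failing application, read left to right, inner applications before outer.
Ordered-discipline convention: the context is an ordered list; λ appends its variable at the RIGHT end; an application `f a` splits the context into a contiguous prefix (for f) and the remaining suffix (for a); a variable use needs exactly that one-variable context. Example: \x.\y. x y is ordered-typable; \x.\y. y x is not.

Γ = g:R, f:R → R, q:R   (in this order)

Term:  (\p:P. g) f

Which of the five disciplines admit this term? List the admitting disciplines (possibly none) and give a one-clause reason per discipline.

admitted in: none
counts: g ×1; f ×1; q ×0; p [bound] ×0
left-to-right use order: g, f
typing: ill-typed: an application expects P but receives R → R
ordered: ✗ — not simply typable
linear: ✗ — fails simple typing
affine: ✗ — a type mismatch blocks all five
relevant: ✗ — the type mismatch rejects it
unrestricted: ✗ — not simply typable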